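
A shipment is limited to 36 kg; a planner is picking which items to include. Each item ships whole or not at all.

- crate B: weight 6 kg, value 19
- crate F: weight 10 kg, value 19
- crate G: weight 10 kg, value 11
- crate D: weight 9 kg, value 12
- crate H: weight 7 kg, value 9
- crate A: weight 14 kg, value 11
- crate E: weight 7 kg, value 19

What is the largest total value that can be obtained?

69

Treat it as a binary knapsack problem.
Allowing fractional choices, the relaxed optimum would be about 74.1, but items are indivisible.
crate B + crate F + crate D + crate E: weight 6 + 10 + 9 + 7 = 32 ≤ 36, value 19 + 19 + 12 + 19 = 69.
crate B + crate F + crate G + crate E: weight 6 + 10 + 10 + 7 = 33 ≤ 36, value 19 + 19 + 11 + 19 = 68.
crate B + crate F + crate H + crate E: weight 6 + 10 + 7 + 7 = 30 ≤ 36, value 19 + 19 + 9 + 19 = 66.
Best is crate B, crate F, crate D, and crate E with total value 69.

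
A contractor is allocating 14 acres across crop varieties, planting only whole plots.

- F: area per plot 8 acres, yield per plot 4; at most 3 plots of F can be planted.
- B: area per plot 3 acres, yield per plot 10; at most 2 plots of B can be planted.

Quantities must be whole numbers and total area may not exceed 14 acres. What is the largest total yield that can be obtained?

B has the best ratio (10/3); taking only B gives at most 2×10 = 20 (stopped by the supply cap of 2).
Mixing does better — 1×F and 2×B: area 14 ≤ 14, yield 1·4 + 2·10 = 24.

24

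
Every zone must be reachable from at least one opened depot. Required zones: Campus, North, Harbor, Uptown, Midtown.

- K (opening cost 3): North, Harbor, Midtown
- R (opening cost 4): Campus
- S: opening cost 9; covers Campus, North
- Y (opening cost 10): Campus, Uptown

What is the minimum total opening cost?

13

This is a weighted set-cover instance.
The greedy cost-per-new-zone heuristic would pick K, R, and Y for 17, but a cheaper cover exists.
Choose K and Y: together they cover Campus, North, Harbor, Uptown, Midtown — every zone.
Total opening cost: 3 + 10 = 13.
No cover costs less than 13.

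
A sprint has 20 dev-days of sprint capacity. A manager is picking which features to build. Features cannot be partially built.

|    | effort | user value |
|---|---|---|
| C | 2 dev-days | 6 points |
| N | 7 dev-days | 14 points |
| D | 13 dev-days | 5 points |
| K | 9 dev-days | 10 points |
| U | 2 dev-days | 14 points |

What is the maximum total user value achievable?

44

N + K + U: effort 7 + 9 + 2 = 18 ≤ 20, user value 14 + 10 + 14 = 38.
C + N + U: effort 2 + 7 + 2 = 11 ≤ 20, user value 6 + 14 + 14 = 34.
C + N + K + U: effort 2 + 7 + 9 + 2 = 20 ≤ 20, user value 6 + 14 + 10 + 14 = 44.
Best is C, N, K, and U with total user value 44.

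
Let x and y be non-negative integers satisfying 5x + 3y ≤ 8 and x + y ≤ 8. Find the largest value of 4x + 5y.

(x,y)=(0,2) is feasible, giving 10.
(x,y)=(1,1) is feasible, giving 9.
Maximum is 10 at (x,y)=(0,2).

10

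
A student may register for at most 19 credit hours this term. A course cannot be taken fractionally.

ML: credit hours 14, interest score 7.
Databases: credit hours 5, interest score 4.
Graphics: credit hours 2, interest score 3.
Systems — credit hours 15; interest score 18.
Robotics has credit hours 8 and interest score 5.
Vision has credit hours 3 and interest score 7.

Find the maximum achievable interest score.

Allowing fractional choices, the relaxed optimum would be about 26.8, but courses are indivisible.
Systems + Vision: credit hours 15 + 3 = 18 ≤ 19, interest score 18 + 7 = 25.
Graphics + Systems: credit hours 2 + 15 = 17 ≤ 19, interest score 3 + 18 = 21.
Best is Systems and Vision with total interest score 25.

25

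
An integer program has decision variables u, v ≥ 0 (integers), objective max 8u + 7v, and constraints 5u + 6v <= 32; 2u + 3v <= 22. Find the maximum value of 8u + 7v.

Relaxing integrality, the LP optimum is 51.20 at (u,v) = (6.4, 0), which is not an integer point.
(u,v)=(6,0): 5·6+6·0=30≤32, 2·6+3·0=12≤22, objective 48.
(u,v)=(5,1): 5·5+6·1=31≤32, 2·5+3·1=13≤22, objective 47.
The best lattice point is (6,0), giving 48.

48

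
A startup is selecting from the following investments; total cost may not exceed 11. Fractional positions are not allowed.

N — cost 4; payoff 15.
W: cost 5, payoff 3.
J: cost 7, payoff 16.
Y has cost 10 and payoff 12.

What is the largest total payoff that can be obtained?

N + J: cost 4 + 7 = 11 ≤ 11, payoff 15 + 16 = 31.
J: cost 7 ≤ 11, payoff 16.
N + W: cost 4 + 5 = 9 ≤ 11, payoff 15 + 3 = 18.
Best is N and J with total payoff 31.

31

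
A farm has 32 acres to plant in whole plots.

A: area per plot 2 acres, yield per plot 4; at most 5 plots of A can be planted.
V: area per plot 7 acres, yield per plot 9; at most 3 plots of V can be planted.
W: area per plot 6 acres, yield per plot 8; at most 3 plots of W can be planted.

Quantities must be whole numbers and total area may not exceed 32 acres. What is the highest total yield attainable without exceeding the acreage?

47

5×A and 3×V: area 31 ≤ 32, yield 5·4 + 3·9 = 47.
3×A, 2×V, and 2×W: area 32 ≤ 32, yield 3·4 + 2·9 + 2·8 = 46.
Best is 47.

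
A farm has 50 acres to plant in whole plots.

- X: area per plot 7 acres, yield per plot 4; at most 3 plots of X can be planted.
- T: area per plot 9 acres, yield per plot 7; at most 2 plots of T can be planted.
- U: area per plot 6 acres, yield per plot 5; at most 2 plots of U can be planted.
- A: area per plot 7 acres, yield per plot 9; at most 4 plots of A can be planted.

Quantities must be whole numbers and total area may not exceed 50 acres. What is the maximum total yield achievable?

53

A has the best ratio (9/7); taking only A gives at most 4×9 = 36 (stopped by the supply cap of 4).
Mixing does better — 1×T, 2×U, and 4×A: area 49 ≤ 50, yield 1·7 + 2·5 + 4·9 = 53.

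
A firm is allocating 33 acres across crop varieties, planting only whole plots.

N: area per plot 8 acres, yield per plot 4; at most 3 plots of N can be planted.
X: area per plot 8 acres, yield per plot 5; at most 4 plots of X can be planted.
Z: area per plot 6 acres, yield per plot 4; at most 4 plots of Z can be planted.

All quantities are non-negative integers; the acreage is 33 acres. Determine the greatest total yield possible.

This is a bounded integer knapsack.
4×X: area 32 ≤ 33, yield 4·5 = 20.
1×X and 4×Z: area 32 ≤ 33, yield 1·5 + 4·4 = 21.
Best is 21.

21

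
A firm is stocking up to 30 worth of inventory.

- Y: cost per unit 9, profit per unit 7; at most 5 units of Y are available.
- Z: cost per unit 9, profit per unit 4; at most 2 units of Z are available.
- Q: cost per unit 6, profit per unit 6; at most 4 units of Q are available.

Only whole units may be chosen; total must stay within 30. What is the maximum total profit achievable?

26

Q has the best ratio (6/6); taking only Q gives at most 4×6 = 24 (stopped by the supply cap of 4).
Mixing does better — 2×Y and 2×Q: cost 30 ≤ 30, profit 2·7 + 2·6 = 26.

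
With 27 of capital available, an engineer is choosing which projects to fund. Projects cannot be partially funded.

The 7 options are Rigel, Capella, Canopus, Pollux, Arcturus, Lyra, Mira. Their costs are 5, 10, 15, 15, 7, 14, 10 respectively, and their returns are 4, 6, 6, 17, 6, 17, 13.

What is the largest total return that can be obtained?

Lyra + Mira: cost 14 + 10 = 24 ≤ 27, return 17 + 13 = 30.
Pollux + Mira: cost 15 + 10 = 25 ≤ 27, return 17 + 13 = 30.
Rigel + Arcturus + Lyra: cost 5 + 7 + 14 = 26 ≤ 27, return 4 + 6 + 17 = 27.
The maximum return is 30; one optimal choice is Lyra and Mira.

30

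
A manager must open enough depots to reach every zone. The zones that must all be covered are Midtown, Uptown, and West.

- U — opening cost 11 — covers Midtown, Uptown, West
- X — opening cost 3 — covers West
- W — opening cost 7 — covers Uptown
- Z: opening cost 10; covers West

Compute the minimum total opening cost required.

The greedy cost-per-new-zone heuristic would pick X and U for 14, but a cheaper cover exists.
U alone covers Midtown, Uptown, West — every zone.
Total opening cost: 11.
No cover costs less than 11.

11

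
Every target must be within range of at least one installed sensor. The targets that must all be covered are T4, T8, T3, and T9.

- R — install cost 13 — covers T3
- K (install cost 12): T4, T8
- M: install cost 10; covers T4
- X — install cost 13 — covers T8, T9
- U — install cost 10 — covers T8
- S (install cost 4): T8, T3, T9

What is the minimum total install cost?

This is an integer covering problem.
Choose M and S: together they cover T4, T8, T3, T9 — every target.
Total install cost: 10 + 4 = 14.
No cover costs less than 14.

14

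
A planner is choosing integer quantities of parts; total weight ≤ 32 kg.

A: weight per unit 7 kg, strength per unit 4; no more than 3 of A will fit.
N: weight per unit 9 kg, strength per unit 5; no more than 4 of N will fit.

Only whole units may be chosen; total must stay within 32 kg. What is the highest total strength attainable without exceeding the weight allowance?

2×A and 2×N: weight 32 ≤ 32, strength 2·4 + 2·5 = 18.
3×A and 1×N: weight 30 ≤ 32, strength 3·4 + 1·5 = 17.
Best is 18.

18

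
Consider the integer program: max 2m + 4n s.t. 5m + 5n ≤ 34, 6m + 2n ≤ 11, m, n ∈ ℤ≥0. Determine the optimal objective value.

20

Relaxing integrality, the LP optimum is 22.00 at (m,n) = (0, 5.5), which is not an integer point.
(m,n)=(0,5): 5·0+5·5=25≤34, 6·0+2·5=10≤11, objective 20.
(m,n)=(0,4): 5·0+5·4=20≤34, 6·0+2·4=8≤11, objective 16.
Maximum is 20 at (m,n)=(0,5).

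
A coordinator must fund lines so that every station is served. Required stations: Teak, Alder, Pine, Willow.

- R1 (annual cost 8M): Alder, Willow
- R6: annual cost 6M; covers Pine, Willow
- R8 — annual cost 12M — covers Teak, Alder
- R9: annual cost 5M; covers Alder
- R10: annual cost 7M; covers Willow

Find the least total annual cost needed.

18

This is a weighted set-cover instance.
Choose R6 and R8: together they cover Teak, Alder, Pine, Willow — every station.
Total annual cost: 6 + 12 = 18.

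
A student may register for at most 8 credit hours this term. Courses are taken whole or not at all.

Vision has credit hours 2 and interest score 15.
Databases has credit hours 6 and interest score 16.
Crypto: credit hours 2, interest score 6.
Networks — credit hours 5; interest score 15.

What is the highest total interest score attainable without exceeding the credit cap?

31

Allowing fractional choices, the relaxed optimum would be about 33.0, but courses are indivisible.
Vision + Databases: credit hours 2 + 6 = 8 ≤ 8, interest score 15 + 16 = 31.
Vision + Networks: credit hours 2 + 5 = 7 ≤ 8, interest score 15 + 15 = 30.
Best is Vision and Databases with total interest score 31.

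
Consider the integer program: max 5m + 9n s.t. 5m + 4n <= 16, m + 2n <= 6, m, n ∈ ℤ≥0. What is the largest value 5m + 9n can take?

27

(m,n)=(0,3): 5·0+4·3=12≤16, 1·0+2·3=6≤6, objective 27.
(m,n)=(1,2): 5·1+4·2=13≤16, 1·1+2·2=5≤6, objective 23.
(m,n)=(2,1): 5·2+4·1=14≤16, 1·2+2·1=4≤6, objective 19.
The best lattice point is (0,3), giving 27.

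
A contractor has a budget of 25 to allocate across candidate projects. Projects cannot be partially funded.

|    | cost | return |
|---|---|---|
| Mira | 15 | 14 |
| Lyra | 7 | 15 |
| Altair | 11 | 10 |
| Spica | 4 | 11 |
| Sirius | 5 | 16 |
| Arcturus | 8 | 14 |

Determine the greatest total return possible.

56

Treat it as a binary knapsack problem.
Take Lyra, Spica, Sirius, and Arcturus: cost 7 + 4 + 5 + 8 = 24 ≤ 25, return 15 + 11 + 16 + 14 = 56.
No other feasible combination does better.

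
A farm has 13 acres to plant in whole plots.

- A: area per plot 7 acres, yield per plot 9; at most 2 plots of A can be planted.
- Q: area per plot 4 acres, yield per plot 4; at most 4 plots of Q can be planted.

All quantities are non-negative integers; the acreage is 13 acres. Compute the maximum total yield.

13

A has the best ratio (9/7); taking only A gives at most 1×9 = 9 (stopped by the area limit).
Mixing does better — 1×A and 1×Q: area 11 ≤ 13, yield 1·9 + 1·4 = 13.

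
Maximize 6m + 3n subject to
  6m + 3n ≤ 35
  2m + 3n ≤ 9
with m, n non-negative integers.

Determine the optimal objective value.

24

Relaxing integrality, the LP optimum is 27.00 at (m,n) = (4.5, 0), which is not an integer point.
(m,n)=(4,0): 6·4+3·0=24≤35, 2·4+3·0=8≤9, objective 24.
(m,n)=(3,1): 6·3+3·1=21≤35, 2·3+3·1=9≤9, objective 21.
(m,n)=(3,0): 6·3+3·0=18≤35, 2·3+3·0=6≤9, objective 18.
The best lattice point is (4,0), giving 24.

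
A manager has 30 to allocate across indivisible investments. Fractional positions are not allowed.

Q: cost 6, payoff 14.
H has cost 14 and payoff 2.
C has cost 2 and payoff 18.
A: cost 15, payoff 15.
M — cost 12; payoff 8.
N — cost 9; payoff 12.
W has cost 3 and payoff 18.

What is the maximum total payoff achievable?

Take Q, C, A, and W: cost 6 + 2 + 15 + 3 = 26 ≤ 30, payoff 14 + 18 + 15 + 18 = 65.
No other feasible combination does better.

65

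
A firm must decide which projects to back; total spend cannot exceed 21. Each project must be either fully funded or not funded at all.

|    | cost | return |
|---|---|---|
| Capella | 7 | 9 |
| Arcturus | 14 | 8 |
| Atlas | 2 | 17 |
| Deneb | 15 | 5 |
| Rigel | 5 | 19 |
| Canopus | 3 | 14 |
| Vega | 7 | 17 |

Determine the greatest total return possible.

Treat it as a binary knapsack problem.
Take Atlas, Rigel, Canopus, and Vega: cost 2 + 5 + 3 + 7 = 17 ≤ 21, return 17 + 19 + 14 + 17 = 67.
No other feasible combination does better.

67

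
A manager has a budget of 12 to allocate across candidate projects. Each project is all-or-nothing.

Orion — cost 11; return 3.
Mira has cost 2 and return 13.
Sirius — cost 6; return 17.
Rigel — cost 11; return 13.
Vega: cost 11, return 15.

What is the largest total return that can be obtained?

30

Take Mira and Sirius: cost 2 + 6 = 8 ≤ 12, return 13 + 17 = 30.
No other feasible combination does better.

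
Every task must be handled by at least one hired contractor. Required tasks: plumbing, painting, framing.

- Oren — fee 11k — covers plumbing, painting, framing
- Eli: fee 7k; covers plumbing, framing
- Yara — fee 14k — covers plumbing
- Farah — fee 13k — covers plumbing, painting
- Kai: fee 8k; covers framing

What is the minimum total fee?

11

This is an integer covering problem.
The greedy cost-per-new-task heuristic would pick Eli and Oren for 18, but a cheaper cover exists.
Oren alone covers plumbing, painting, framing — every task.
Total fee: 11.
No cover costs less than 11.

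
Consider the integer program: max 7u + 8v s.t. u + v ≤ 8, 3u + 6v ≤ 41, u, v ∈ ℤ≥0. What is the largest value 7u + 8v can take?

61

(u,v)=(3,5) is feasible, giving 61.
(u,v)=(4,4) is feasible, giving 60.
(u,v)=(1,6) is feasible, giving 55.
(u,v)=(2,5) is feasible, giving 54.
Maximum is 61 at (u,v)=(3,5).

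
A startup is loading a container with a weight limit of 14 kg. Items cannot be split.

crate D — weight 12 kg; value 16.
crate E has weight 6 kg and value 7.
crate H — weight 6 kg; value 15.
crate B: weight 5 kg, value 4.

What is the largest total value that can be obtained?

22

Allowing fractional choices, the relaxed optimum would be about 25.7, but items are indivisible.
crate D: weight 12 ≤ 14, value 16.
crate E + crate H: weight 6 + 6 = 12 ≤ 14, value 7 + 15 = 22.
crate H + crate B: weight 6 + 5 = 11 ≤ 14, value 15 + 4 = 19.
Best is crate E and crate H with total value 22.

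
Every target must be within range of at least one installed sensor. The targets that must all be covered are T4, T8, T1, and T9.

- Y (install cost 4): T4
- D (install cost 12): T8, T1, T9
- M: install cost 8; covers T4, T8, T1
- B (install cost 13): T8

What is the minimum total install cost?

Choose Y and D: together they cover T4, T8, T1, T9 — every target.
Total install cost: 4 + 12 = 16.

16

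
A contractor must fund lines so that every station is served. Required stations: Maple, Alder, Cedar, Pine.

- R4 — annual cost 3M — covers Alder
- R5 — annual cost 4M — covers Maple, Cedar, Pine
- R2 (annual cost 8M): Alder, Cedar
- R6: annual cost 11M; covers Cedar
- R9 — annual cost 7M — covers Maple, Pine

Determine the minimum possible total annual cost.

This is an integer covering problem.
Choose R4 and R5: together they cover Maple, Alder, Cedar, Pine — every station.
Total annual cost: 3 + 4 = 7.

7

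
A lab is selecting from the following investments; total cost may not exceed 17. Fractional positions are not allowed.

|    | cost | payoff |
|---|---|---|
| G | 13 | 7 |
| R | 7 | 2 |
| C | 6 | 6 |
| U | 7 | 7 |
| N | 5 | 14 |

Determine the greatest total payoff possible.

21

Treat it as a binary knapsack problem.
C + N: cost 6 + 5 = 11 ≤ 17, payoff 6 + 14 = 20.
R + N: cost 7 + 5 = 12 ≤ 17, payoff 2 + 14 = 16.
U + N: cost 7 + 5 = 12 ≤ 17, payoff 7 + 14 = 21.
Best is U and N with total payoff 21.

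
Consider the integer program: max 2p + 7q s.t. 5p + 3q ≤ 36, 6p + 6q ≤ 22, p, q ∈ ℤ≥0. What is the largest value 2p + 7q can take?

21

Relaxing integrality, the LP optimum is 25.67 at (p,q) = (0, 3.67), which is not an integer point.
(p,q)=(0,3): 5·0+3·3=9≤36, 6·0+6·3=18≤22, objective 21.
(p,q)=(1,2): 5·1+3·2=11≤36, 6·1+6·2=18≤22, objective 16.
(p,q)=(0,2): 5·0+3·2=6≤36, 6·0+6·2=12≤22, objective 14.
No feasible integer point exceeds 21.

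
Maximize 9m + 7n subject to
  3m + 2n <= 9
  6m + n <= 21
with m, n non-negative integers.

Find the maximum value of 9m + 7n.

30

(m,n)=(1,3): 3·1+2·3=9≤9, 6·1+1·3=9≤21, objective 30.
(m,n)=(0,4): 3·0+2·4=8≤9, 6·0+1·4=4≤21, objective 28.
No feasible integer point exceeds 30.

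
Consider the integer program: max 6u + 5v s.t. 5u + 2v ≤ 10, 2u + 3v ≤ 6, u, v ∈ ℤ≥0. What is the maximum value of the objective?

The continuous relaxation peaks at (1.64, 0.909) with value 14.36; rounding to a feasible lattice point costs some objective.
(u,v)=(2,0): 5·2+2·0=10≤10, 2·2+3·0=4≤6, objective 12.
(u,v)=(1,1): 5·1+2·1=7≤10, 2·1+3·1=5≤6, objective 11.
(u,v)=(1,0): 5·1+2·0=5≤10, 2·1+3·0=2≤6, objective 6.
(u,v)=(0,1): 5·0+2·1=2≤10, 2·0+3·1=3≤6, objective 5.
The best lattice point is (2,0), giving 12.

12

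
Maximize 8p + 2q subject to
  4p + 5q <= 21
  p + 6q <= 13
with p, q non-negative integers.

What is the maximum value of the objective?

(p,q)=(5,0): 4·5+5·0=20≤21, 1·5+6·0=5≤13, objective 40.
(p,q)=(4,1): 4·4+5·1=21≤21, 1·4+6·1=10≤13, objective 34.
(p,q)=(4,0): 4·4+5·0=16≤21, 1·4+6·0=4≤13, objective 32.
No feasible integer point exceeds 40.

40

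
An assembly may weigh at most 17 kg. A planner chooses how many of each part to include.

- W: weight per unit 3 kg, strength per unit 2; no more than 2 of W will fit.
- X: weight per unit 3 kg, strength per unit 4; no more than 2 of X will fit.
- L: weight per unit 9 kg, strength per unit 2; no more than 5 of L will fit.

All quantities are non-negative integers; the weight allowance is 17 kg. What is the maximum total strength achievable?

This is a bounded integer knapsack.
X has the best ratio (4/3); taking only X gives at most 2×4 = 8 (stopped by the supply cap of 2).
Mixing does better — 2×W and 2×X: weight 12 ≤ 17, strength 2·2 + 2·4 = 12.

12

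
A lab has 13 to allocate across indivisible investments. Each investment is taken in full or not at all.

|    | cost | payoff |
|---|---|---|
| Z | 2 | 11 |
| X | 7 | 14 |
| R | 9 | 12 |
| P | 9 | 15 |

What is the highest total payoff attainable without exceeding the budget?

26

Z + P: cost 2 + 9 = 11 ≤ 13, payoff 11 + 15 = 26.
Z + X: cost 2 + 7 = 9 ≤ 13, payoff 11 + 14 = 25.
Best is Z and P with total payoff 26.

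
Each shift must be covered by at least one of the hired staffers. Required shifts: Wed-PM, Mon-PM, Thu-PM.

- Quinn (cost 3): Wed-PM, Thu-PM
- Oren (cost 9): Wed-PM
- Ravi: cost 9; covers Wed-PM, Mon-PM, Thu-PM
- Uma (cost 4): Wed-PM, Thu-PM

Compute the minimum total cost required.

9

The greedy cost-per-new-shift heuristic would pick Quinn and Ravi for 12, but a cheaper cover exists.
Ravi alone covers Wed-PM, Mon-PM, Thu-PM — every shift.
Total cost: 9.
No cover costs less than 9.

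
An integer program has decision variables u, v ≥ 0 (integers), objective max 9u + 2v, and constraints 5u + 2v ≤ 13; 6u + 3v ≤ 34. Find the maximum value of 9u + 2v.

20

Relaxing integrality, the LP optimum is 23.40 at (u,v) = (2.6, 0), which is not an integer point.
(u,v)=(2,1): 5·2+2·1=12≤13, 6·2+3·1=15≤34, objective 20.
(u,v)=(2,0): 5·2+2·0=10≤13, 6·2+3·0=12≤34, objective 18.
(u,v)=(1,2): 5·1+2·2=9≤13, 6·1+3·2=12≤34, objective 13.
The best lattice point is (2,1), giving 20.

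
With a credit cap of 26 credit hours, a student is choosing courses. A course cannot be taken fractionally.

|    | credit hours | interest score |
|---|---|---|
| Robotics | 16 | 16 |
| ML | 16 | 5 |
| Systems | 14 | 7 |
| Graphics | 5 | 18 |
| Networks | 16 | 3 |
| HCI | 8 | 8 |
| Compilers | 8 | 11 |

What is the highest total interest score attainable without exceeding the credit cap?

37

Allowing fractional choices, the relaxed optimum would be about 42.0, but courses are indivisible.
Graphics + Compilers: credit hours 5 + 8 = 13 ≤ 26, interest score 18 + 11 = 29.
Robotics + Graphics: credit hours 16 + 5 = 21 ≤ 26, interest score 16 + 18 = 34.
Graphics + HCI + Compilers: credit hours 5 + 8 + 8 = 21 ≤ 26, interest score 18 + 8 + 11 = 37.
Best is Graphics, HCI, and Compilers with total interest score 37.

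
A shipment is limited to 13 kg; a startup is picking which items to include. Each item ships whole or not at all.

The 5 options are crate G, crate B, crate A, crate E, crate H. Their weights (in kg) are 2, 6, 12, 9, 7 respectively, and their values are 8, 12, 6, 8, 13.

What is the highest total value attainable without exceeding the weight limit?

This is an integer program with binary decision variables.
crate G + crate H: weight 2 + 7 = 9 ≤ 13, value 8 + 13 = 21.
crate B + crate H: weight 6 + 7 = 13 ≤ 13, value 12 + 13 = 25.
crate G + crate B: weight 2 + 6 = 8 ≤ 13, value 8 + 12 = 20.
Best is crate B and crate H with total value 25.

25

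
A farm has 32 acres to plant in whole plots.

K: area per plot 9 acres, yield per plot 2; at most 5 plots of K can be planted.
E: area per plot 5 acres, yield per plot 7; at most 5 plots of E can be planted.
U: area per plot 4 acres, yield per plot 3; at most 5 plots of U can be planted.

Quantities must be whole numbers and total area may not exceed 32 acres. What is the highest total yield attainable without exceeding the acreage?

4×E and 3×U: area 32 ≤ 32, yield 4·7 + 3·3 = 37.
5×E and 1×U: area 29 ≤ 32, yield 5·7 + 1·3 = 38.
Best is 38.

38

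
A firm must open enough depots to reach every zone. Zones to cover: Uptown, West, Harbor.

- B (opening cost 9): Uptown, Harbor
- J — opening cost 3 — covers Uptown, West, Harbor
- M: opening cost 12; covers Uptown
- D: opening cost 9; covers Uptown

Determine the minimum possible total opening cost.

This is an integer covering problem.
J alone covers Uptown, West, Harbor — every zone.
Total opening cost: 3.
No cover costs less than 3.

3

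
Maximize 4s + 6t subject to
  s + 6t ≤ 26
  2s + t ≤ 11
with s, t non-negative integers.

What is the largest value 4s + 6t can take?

(s,t)=(4,3): 1·4+6·3=22≤26, 2·4+1·3=11≤11, objective 34.
(s,t)=(2,4): 1·2+6·4=26≤26, 2·2+1·4=8≤11, objective 32.
(s,t)=(3,3): 1·3+6·3=21≤26, 2·3+1·3=9≤11, objective 30.
Maximum is 34 at (s,t)=(4,3).

34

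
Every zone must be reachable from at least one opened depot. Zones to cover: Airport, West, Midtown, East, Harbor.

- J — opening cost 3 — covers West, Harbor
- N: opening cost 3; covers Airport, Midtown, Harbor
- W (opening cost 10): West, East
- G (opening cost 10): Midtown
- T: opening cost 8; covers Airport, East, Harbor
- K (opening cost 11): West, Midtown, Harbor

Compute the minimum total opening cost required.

This is an integer covering problem.
Choose N and W: together they cover Airport, West, Midtown, East, Harbor — every zone.
Total opening cost: 3 + 10 = 13.

13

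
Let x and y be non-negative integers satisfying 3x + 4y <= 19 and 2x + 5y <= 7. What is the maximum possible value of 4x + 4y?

12

(x,y)=(3,0) is feasible, giving 12.
(x,y)=(2,0) is feasible, giving 8.
Maximum is 12 at (x,y)=(3,0).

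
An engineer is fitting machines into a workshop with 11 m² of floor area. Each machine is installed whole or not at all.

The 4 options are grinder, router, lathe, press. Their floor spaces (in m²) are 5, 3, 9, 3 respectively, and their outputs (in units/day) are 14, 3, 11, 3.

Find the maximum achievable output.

grinder + router: floor space 5 + 3 = 8 ≤ 11, output 14 + 3 = 17.
grinder + press: floor space 5 + 3 = 8 ≤ 11, output 14 + 3 = 17.
grinder + router + press: floor space 5 + 3 + 3 = 11 ≤ 11, output 14 + 3 + 3 = 20.
Best is grinder, router, and press with total output 20.

20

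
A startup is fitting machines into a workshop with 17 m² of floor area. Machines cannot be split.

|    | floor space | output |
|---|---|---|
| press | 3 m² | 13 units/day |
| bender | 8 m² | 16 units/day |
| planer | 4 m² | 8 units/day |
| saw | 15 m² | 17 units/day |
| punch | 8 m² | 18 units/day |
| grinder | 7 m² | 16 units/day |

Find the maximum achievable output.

39

press + planer + grinder: floor space 3 + 4 + 7 = 14 ≤ 17, output 13 + 8 + 16 = 37.
press + planer + punch: floor space 3 + 4 + 8 = 15 ≤ 17, output 13 + 8 + 18 = 39.
press + bender + planer: floor space 3 + 8 + 4 = 15 ≤ 17, output 13 + 16 + 8 = 37.
Best is press, planer, and punch with total output 39.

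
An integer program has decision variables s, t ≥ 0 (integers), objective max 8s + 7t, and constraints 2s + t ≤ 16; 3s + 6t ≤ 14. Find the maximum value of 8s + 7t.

32

(s,t)=(4,0): 2·4+1·0=8≤16, 3·4+6·0=12≤14, objective 32.
(s,t)=(3,0): 2·3+1·0=6≤16, 3·3+6·0=9≤14, objective 24.
Maximum is 32 at (s,t)=(4,0).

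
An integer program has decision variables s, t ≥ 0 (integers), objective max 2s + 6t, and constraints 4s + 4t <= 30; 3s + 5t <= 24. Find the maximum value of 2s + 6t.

Relaxing integrality, the LP optimum is 28.80 at (s,t) = (0, 4.8), which is not an integer point.
(s,t)=(1,4): 4·1+4·4=20≤30, 3·1+5·4=23≤24, objective 26.
(s,t)=(0,4): 4·0+4·4=16≤30, 3·0+5·4=20≤24, objective 24.
(s,t)=(2,3): 4·2+4·3=20≤30, 3·2+5·3=21≤24, objective 22.
No feasible integer point exceeds 26.

26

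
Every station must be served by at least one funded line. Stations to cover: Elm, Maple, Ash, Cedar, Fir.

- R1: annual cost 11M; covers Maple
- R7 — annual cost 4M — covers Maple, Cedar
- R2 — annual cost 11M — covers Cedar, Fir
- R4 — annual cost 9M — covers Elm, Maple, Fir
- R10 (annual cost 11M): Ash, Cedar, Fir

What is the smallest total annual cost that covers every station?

20

Choose R4 and R10: together they cover Elm, Maple, Ash, Cedar, Fir — every station.
Total annual cost: 9 + 11 = 20.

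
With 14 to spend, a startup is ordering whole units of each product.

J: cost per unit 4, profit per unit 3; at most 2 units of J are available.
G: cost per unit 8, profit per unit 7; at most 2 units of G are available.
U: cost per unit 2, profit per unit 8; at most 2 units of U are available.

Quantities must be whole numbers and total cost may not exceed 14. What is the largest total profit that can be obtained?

U has the best ratio (8/2); taking only U gives at most 2×8 = 16 (stopped by the supply cap of 2).
Mixing does better — 1×G and 2×U: cost 12 ≤ 14, profit 1·7 + 2·8 = 23.

23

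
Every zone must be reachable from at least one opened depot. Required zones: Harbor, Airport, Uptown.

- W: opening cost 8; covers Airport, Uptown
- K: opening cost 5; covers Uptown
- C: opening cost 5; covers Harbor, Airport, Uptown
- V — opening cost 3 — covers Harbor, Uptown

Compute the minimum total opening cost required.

5

C alone covers Harbor, Airport, Uptown — every zone.
Total opening cost: 5.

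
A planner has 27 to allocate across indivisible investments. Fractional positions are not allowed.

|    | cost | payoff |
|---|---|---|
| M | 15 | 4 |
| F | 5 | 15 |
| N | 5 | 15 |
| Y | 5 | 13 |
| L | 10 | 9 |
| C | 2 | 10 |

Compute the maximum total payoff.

62

F + N + Y + L: cost 5 + 5 + 5 + 10 = 25 ≤ 27, payoff 15 + 15 + 13 + 9 = 52.
F + N + Y + L + C: cost 5 + 5 + 5 + 10 + 2 = 27 ≤ 27, payoff 15 + 15 + 13 + 9 + 10 = 62.
F + N + Y + C: cost 5 + 5 + 5 + 2 = 17 ≤ 27, payoff 15 + 15 + 13 + 10 = 53.
Best is F, N, Y, L, and C with total payoff 62.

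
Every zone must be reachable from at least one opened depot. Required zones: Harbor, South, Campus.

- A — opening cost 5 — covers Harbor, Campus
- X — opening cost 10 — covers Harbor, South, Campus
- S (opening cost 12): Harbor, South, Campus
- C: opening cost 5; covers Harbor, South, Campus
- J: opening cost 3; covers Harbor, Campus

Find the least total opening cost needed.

This is a weighted set-cover instance.
The greedy cost-per-new-zone heuristic would pick J and C for 8, but a cheaper cover exists.
C alone covers Harbor, South, Campus — every zone.
Total opening cost: 5.
No cover costs less than 5.

5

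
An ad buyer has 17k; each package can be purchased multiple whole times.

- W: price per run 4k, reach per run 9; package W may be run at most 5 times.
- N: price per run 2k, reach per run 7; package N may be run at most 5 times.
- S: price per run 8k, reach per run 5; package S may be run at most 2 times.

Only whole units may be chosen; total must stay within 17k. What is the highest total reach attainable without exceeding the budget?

2×W and 4×N: price 16 ≤ 17, reach 2·9 + 4·7 = 46.
1×W and 5×N: price 14 ≤ 17, reach 1·9 + 5·7 = 44.
Best is 46.

46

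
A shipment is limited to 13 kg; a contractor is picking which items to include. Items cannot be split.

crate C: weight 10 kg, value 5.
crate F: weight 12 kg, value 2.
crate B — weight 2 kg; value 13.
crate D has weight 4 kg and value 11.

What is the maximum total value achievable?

24

This is an integer program with binary decision variables.
Allowing fractional choices, the relaxed optimum would be about 27.5, but items are indivisible.
crate B: weight 2 ≤ 13, value 13.
crate C + crate B: weight 10 + 2 = 12 ≤ 13, value 5 + 13 = 18.
crate B + crate D: weight 2 + 4 = 6 ≤ 13, value 13 + 11 = 24.
Best is crate B and crate D with total value 24.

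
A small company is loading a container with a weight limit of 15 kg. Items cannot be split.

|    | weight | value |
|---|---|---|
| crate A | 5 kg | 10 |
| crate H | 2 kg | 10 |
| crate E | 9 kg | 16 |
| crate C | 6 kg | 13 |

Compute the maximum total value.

33

This is a 0-1 knapsack instance.
Take crate A, crate H, and crate C: weight 5 + 2 + 6 = 13 ≤ 15, value 10 + 10 + 13 = 33.
No other feasible combination does better.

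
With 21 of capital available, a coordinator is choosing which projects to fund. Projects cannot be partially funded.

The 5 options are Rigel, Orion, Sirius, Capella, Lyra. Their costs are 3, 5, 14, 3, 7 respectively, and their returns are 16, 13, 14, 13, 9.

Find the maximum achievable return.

51

Rigel + Orion + Capella: cost 3 + 5 + 3 = 11 ≤ 21, return 16 + 13 + 13 = 42.
Rigel + Sirius + Capella: cost 3 + 14 + 3 = 20 ≤ 21, return 16 + 14 + 13 = 43.
Rigel + Orion + Capella + Lyra: cost 3 + 5 + 3 + 7 = 18 ≤ 21, return 16 + 13 + 13 + 9 = 51.
Best is Rigel, Orion, Capella, and Lyra with total return 51.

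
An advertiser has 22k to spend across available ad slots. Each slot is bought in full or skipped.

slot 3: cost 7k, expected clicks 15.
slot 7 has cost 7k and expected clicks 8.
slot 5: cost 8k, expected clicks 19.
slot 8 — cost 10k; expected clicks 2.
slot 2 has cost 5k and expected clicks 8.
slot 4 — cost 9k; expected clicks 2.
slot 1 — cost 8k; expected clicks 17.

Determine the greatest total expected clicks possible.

44

Allowing fractional choices, the relaxed optimum would be about 48.9, but ad slots are indivisible.
slot 5 + slot 2 + slot 1: cost 8 + 5 + 8 = 21 ≤ 22, expected clicks 19 + 8 + 17 = 44.
slot 3 + slot 5 + slot 2: cost 7 + 8 + 5 = 20 ≤ 22, expected clicks 15 + 19 + 8 = 42.
slot 3 + slot 7 + slot 5: cost 7 + 7 + 8 = 22 ≤ 22, expected clicks 15 + 8 + 19 = 42.
Best is slot 5, slot 2, and slot 1 with total expected clicks 44.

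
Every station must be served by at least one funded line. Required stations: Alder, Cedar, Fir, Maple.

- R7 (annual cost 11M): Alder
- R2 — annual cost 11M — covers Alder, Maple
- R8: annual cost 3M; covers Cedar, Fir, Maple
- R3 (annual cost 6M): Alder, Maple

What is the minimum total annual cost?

This is an integer covering problem.
Choose R8 and R3: together they cover Alder, Cedar, Fir, Maple — every station.
Total annual cost: 3 + 6 = 9.

9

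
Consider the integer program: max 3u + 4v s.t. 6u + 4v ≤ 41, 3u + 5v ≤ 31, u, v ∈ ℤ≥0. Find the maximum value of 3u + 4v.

(u,v)=(2,5) is feasible, giving 26.
(u,v)=(3,4) is feasible, giving 25.
(u,v)=(4,3) is feasible, giving 24.
Maximum is 26 at (u,v)=(2,5).

26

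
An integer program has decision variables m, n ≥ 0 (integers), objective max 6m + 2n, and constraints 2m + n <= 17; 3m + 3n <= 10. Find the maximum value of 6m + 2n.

18

Relaxing integrality, the LP optimum is 20.00 at (m,n) = (3.33, 0), which is not an integer point.
(m,n)=(3,0): 2·3+1·0=6≤17, 3·3+3·0=9≤10, objective 18.
(m,n)=(2,1): 2·2+1·1=5≤17, 3·2+3·1=9≤10, objective 14.
The best lattice point is (3,0), giving 18.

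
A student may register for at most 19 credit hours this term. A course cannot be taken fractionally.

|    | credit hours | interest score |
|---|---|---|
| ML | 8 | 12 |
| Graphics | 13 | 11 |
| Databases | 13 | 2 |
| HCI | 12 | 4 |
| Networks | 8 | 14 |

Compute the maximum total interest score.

Take ML and Networks: credit hours 8 + 8 = 16 ≤ 19, interest score 12 + 14 = 26.
No other feasible combination does better.

26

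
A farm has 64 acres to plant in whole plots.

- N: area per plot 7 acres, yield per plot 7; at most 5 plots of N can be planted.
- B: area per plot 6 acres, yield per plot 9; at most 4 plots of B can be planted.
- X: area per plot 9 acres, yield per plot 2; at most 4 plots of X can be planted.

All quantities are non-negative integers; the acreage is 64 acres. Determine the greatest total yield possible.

71

4×N, 4×B, and 1×X: area 61 ≤ 64, yield 4·7 + 4·9 + 1·2 = 66.
5×N and 4×B: area 59 ≤ 64, yield 5·7 + 4·9 = 71.
Best is 71.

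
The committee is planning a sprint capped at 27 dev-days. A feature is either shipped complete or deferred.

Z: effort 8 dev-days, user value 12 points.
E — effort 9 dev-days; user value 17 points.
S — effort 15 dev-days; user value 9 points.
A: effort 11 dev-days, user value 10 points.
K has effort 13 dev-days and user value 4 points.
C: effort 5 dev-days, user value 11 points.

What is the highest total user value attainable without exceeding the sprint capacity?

Take Z, E, and C: effort 8 + 9 + 5 = 22 ≤ 27, user value 12 + 17 + 11 = 40.
No other feasible combination does better.

40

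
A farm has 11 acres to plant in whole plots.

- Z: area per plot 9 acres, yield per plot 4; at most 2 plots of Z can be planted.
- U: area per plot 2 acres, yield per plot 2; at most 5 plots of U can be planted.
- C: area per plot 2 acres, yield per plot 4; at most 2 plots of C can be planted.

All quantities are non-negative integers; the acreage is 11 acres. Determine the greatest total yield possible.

2×U and 2×C: area 8 ≤ 11, yield 2·2 + 2·4 = 12.
3×U and 2×C: area 10 ≤ 11, yield 3·2 + 2·4 = 14.
Best is 14.

14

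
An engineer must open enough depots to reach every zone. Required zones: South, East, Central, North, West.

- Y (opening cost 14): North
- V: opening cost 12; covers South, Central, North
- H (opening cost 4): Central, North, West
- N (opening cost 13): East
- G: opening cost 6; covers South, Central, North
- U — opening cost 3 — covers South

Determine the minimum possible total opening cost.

20

Choose H, N, and U: together they cover South, East, Central, North, West — every zone.
Total opening cost: 4 + 13 + 3 = 20.
No cover costs less than 20.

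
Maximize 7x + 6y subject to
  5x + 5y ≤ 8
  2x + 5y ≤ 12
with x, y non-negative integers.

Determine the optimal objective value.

(x,y)=(1,0) is feasible, giving 7.
(x,y)=(0,1) is feasible, giving 6.
(x,y)=(0,0) is feasible, giving 0.
The best lattice point is (1,0), giving 7.

7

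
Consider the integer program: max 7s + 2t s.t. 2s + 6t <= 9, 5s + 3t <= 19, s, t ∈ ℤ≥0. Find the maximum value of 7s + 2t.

21

Relaxing integrality, the LP optimum is 26.60 at (s,t) = (3.8, 0), which is not an integer point.
(s,t)=(3,0): 2·3+6·0=6≤9, 5·3+3·0=15≤19, objective 21.
(s,t)=(2,0): 2·2+6·0=4≤9, 5·2+3·0=10≤19, objective 14.
Maximum is 21 at (s,t)=(3,0).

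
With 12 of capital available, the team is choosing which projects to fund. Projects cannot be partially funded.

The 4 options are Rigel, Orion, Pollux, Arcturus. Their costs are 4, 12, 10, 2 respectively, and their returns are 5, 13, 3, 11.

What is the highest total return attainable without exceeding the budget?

16

Rigel + Arcturus: cost 4 + 2 = 6 ≤ 12, return 5 + 11 = 16.
Orion: cost 12 ≤ 12, return 13.
Pollux + Arcturus: cost 10 + 2 = 12 ≤ 12, return 3 + 11 = 14.
Best is Rigel and Arcturus with total return 16.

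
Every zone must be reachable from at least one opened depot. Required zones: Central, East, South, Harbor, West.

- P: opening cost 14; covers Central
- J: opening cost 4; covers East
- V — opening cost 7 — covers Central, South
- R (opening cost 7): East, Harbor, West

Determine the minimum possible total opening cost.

This is an integer covering problem.
Choose V and R: together they cover Central, East, South, Harbor, West — every zone.
Total opening cost: 7 + 7 = 14.
No cover costs less than 14.

14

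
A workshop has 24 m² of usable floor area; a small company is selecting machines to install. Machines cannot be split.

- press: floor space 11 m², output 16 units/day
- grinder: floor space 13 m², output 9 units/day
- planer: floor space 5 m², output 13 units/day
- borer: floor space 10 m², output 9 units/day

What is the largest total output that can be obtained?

29

Allowing fractional choices, the relaxed optimum would be about 36.2, but machines are indivisible.
press + planer: floor space 11 + 5 = 16 ≤ 24, output 16 + 13 = 29.
press + borer: floor space 11 + 10 = 21 ≤ 24, output 16 + 9 = 25.
Best is press and planer with total output 29.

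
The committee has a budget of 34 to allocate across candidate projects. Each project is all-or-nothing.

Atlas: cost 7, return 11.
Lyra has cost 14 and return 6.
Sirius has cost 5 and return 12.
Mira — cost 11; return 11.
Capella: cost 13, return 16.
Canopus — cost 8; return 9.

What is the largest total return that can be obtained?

48

Atlas + Sirius + Capella: cost 7 + 5 + 13 = 25 ≤ 34, return 11 + 12 + 16 = 39.
Atlas + Sirius + Capella + Canopus: cost 7 + 5 + 13 + 8 = 33 ≤ 34, return 11 + 12 + 16 + 9 = 48.
Atlas + Sirius + Mira + Canopus: cost 7 + 5 + 11 + 8 = 31 ≤ 34, return 11 + 12 + 11 + 9 = 43.
Best is Atlas, Sirius, Capella, and Canopus with total return 48.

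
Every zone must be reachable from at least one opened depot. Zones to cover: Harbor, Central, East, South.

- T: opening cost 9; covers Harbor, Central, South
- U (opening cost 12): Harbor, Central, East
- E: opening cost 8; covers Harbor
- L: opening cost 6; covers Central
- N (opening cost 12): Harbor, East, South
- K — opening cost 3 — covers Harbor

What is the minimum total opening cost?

The greedy cost-per-new-zone heuristic would pick T and U for 21, but a cheaper cover exists.
Choose L and N: together they cover Harbor, Central, East, South — every zone.
Total opening cost: 6 + 12 = 18.
No cover costs less than 18.

18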